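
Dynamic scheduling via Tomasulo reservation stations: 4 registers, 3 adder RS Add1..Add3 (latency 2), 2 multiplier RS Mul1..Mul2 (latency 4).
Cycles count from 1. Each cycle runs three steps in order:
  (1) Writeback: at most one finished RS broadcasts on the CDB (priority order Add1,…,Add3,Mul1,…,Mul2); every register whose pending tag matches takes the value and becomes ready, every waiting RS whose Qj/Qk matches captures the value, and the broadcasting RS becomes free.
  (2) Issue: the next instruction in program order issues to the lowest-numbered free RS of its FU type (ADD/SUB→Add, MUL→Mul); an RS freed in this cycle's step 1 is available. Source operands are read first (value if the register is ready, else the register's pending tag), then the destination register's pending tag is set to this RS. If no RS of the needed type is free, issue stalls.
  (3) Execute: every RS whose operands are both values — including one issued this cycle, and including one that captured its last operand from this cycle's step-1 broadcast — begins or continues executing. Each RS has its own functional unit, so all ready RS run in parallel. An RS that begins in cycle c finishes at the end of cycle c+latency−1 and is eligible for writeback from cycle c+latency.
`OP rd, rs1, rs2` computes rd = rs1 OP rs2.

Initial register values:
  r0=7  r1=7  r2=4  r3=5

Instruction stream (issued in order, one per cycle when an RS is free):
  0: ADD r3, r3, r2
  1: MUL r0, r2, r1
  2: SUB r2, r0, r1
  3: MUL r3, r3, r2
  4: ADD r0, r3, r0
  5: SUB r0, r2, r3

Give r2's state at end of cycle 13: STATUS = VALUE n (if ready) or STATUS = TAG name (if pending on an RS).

STATUS = VALUE 21

  c1: issue ADD r3<-Add1  regs: r0:7,r1:7,r2:4,r3:Add1
  c2: issue MUL r0<-Mul1  regs: r0:Mul1,r1:7,r2:4,r3:Add1
  c3: CDB Add1=9; issue SUB r2<-Add1  regs: r0:Mul1,r1:7,r2:Add1,r3:9
  c4: issue MUL r3<-Mul2  regs: r0:Mul1,r1:7,r2:Add1,r3:Mul2
  c5: issue ADD r0<-Add2  regs: r0:Add2,r1:7,r2:Add1,r3:Mul2
  c6: CDB Mul1=28; issue SUB r0<-Add3  regs: r0:Add3,r1:7,r2:Add1,r3:Mul2
  c7: -  regs: r0:Add3,r1:7,r2:Add1,r3:Mul2
  c8: CDB Add1=21  regs: r0:Add3,r1:7,r2:21,r3:Mul2
  c9: -  regs: r0:Add3,r1:7,r2:21,r3:Mul2
  c10: -  regs: r0:Add3,r1:7,r2:21,r3:Mul2
  c11: -  regs: r0:Add3,r1:7,r2:21,r3:Mul2
  c12: CDB Mul2=189  regs: r0:Add3,r1:7,r2:21,r3:189
  c13: -  regs: r0:Add3,r1:7,r2:21,r3:189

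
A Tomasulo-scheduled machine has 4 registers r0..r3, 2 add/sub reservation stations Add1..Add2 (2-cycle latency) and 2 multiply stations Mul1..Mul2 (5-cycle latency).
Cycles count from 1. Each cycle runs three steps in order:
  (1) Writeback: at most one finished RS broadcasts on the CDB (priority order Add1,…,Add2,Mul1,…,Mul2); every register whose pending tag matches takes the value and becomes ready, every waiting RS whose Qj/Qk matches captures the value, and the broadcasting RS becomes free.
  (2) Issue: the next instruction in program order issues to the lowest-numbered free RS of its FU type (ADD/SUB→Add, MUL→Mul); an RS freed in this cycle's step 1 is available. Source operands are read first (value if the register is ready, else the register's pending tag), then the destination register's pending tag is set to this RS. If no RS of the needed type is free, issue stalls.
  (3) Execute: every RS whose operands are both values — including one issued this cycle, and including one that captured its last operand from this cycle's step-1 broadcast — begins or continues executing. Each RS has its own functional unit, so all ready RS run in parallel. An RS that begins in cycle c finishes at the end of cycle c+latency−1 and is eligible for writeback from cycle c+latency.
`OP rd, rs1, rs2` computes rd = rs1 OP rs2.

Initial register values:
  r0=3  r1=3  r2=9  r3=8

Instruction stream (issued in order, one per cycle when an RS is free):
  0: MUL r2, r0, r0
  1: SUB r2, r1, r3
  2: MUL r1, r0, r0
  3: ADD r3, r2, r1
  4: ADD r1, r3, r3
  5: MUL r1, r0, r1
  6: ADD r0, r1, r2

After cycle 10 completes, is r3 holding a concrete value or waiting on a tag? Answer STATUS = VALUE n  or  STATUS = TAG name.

STATUS = VALUE 4

cycle 1: issue MUL r2<-Mul1 // r0:3,r1:3,r2:Mul1,r3:8
cycle 2: issue SUB r2<-Add1 // r0:3,r1:3,r2:Add1,r3:8
cycle 3: issue MUL r1<-Mul2 // r0:3,r1:Mul2,r2:Add1,r3:8
cycle 4: CDB Add1=-5; issue ADD r3<-Add1 // r0:3,r1:Mul2,r2:-5,r3:Add1
cycle 5: issue ADD r1<-Add2 // r0:3,r1:Add2,r2:-5,r3:Add1
cycle 6: CDB Mul1=9; issue MUL r1<-Mul1 // r0:3,r1:Mul1,r2:-5,r3:Add1
cycle 7: stall // r0:3,r1:Mul1,r2:-5,r3:Add1
cycle 8: CDB Mul2=9; stall // r0:3,r1:Mul1,r2:-5,r3:Add1
cycle 9: stall // r0:3,r1:Mul1,r2:-5,r3:Add1
cycle 10: CDB Add1=4; issue ADD r0<-Add1 // r0:Add1,r1:Mul1,r2:-5,r3:4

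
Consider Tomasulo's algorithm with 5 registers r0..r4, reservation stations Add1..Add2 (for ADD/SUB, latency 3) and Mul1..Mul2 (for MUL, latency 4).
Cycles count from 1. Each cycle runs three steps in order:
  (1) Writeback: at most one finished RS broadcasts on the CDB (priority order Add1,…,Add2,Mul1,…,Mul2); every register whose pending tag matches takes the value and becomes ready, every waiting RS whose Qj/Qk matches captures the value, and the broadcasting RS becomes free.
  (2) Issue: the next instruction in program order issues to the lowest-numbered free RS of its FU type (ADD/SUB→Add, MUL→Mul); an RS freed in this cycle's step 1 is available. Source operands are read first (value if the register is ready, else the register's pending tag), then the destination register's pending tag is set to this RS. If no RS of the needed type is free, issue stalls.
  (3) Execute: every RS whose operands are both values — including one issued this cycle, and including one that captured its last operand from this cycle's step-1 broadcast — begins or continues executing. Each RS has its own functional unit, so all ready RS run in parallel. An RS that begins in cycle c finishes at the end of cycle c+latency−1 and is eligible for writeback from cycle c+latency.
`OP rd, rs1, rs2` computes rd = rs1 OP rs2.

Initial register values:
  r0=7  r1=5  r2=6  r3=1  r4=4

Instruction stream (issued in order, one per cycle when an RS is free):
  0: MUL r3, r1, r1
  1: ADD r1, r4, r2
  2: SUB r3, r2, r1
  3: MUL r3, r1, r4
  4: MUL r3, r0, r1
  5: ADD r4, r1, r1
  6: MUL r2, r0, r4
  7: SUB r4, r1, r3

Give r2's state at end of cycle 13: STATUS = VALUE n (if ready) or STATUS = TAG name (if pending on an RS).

cycle 1: issue MUL r3<-Mul1 // r0:7,r1:5,r2:6,r3:Mul1,r4:4
cycle 2: issue ADD r1<-Add1 // r0:7,r1:Add1,r2:6,r3:Mul1,r4:4
cycle 3: issue SUB r3<-Add2 // r0:7,r1:Add1,r2:6,r3:Add2,r4:4
cycle 4: issue MUL r3<-Mul2 // r0:7,r1:Add1,r2:6,r3:Mul2,r4:4
cycle 5: CDB Add1=10; stall // r0:7,r1:10,r2:6,r3:Mul2,r4:4
cycle 6: CDB Mul1=25; issue MUL r3<-Mul1 // r0:7,r1:10,r2:6,r3:Mul1,r4:4
cycle 7: issue ADD r4<-Add1 // r0:7,r1:10,r2:6,r3:Mul1,r4:Add1
cycle 8: CDB Add2=-4; stall // r0:7,r1:10,r2:6,r3:Mul1,r4:Add1
cycle 9: CDB Mul2=40; issue MUL r2<-Mul2 // r0:7,r1:10,r2:Mul2,r3:Mul1,r4:Add1
cycle 10: CDB Add1=20; issue SUB r4<-Add1 // r0:7,r1:10,r2:Mul2,r3:Mul1,r4:Add1
cycle 11: CDB Mul1=70 // r0:7,r1:10,r2:Mul2,r3:70,r4:Add1
cycle 12: - // r0:7,r1:10,r2:Mul2,r3:70,r4:Add1
cycle 13: - // r0:7,r1:10,r2:Mul2,r3:70,r4:Add1

STATUS = TAG Mul2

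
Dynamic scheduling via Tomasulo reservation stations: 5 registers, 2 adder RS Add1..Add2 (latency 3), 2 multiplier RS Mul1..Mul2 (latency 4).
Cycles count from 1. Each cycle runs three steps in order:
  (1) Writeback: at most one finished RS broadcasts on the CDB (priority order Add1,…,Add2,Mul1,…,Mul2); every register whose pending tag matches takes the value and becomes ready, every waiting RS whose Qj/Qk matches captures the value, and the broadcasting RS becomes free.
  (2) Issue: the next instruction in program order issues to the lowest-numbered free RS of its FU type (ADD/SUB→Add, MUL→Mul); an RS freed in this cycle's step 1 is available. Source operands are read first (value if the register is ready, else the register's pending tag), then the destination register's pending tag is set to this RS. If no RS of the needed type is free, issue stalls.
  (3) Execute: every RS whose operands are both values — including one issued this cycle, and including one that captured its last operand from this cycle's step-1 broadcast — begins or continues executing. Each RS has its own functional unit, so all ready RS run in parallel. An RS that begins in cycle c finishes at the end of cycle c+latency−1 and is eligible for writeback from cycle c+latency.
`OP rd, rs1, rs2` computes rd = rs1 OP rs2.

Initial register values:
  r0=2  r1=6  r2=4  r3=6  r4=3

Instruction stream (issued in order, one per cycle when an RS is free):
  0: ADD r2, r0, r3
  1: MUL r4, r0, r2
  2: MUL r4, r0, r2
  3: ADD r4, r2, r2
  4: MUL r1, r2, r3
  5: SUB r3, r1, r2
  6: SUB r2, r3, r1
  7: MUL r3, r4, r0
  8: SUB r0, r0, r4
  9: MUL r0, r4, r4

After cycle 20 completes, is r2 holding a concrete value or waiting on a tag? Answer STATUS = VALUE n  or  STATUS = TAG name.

STATUS = VALUE -8

cycle 1: issue ADD r2<-Add1 // r0:2,r1:6,r2:Add1,r3:6,r4:3
cycle 2: issue MUL r4<-Mul1 // r0:2,r1:6,r2:Add1,r3:6,r4:Mul1
cycle 3: issue MUL r4<-Mul2 // r0:2,r1:6,r2:Add1,r3:6,r4:Mul2
cycle 4: CDB Add1=8; issue ADD r4<-Add1 // r0:2,r1:6,r2:8,r3:6,r4:Add1
cycle 5: stall // r0:2,r1:6,r2:8,r3:6,r4:Add1
cycle 6: stall // r0:2,r1:6,r2:8,r3:6,r4:Add1
cycle 7: CDB Add1=16; stall // r0:2,r1:6,r2:8,r3:6,r4:16
cycle 8: CDB Mul1=16; issue MUL r1<-Mul1 // r0:2,r1:Mul1,r2:8,r3:6,r4:16
cycle 9: CDB Mul2=16; issue SUB r3<-Add1 // r0:2,r1:Mul1,r2:8,r3:Add1,r4:16
cycle 10: issue SUB r2<-Add2 // r0:2,r1:Mul1,r2:Add2,r3:Add1,r4:16
cycle 11: issue MUL r3<-Mul2 // r0:2,r1:Mul1,r2:Add2,r3:Mul2,r4:16
cycle 12: CDB Mul1=48; stall // r0:2,r1:48,r2:Add2,r3:Mul2,r4:16
cycle 13: stall // r0:2,r1:48,r2:Add2,r3:Mul2,r4:16
cycle 14: stall // r0:2,r1:48,r2:Add2,r3:Mul2,r4:16
cycle 15: CDB Add1=40; issue SUB r0<-Add1 // r0:Add1,r1:48,r2:Add2,r3:Mul2,r4:16
cycle 16: CDB Mul2=32; issue MUL r0<-Mul1 // r0:Mul1,r1:48,r2:Add2,r3:32,r4:16
cycle 17: - // r0:Mul1,r1:48,r2:Add2,r3:32,r4:16
cycle 18: CDB Add1=-14 // r0:Mul1,r1:48,r2:Add2,r3:32,r4:16
cycle 19: CDB Add2=-8 // r0:Mul1,r1:48,r2:-8,r3:32,r4:16
cycle 20: CDB Mul1=256 // r0:256,r1:48,r2:-8,r3:32,r4:16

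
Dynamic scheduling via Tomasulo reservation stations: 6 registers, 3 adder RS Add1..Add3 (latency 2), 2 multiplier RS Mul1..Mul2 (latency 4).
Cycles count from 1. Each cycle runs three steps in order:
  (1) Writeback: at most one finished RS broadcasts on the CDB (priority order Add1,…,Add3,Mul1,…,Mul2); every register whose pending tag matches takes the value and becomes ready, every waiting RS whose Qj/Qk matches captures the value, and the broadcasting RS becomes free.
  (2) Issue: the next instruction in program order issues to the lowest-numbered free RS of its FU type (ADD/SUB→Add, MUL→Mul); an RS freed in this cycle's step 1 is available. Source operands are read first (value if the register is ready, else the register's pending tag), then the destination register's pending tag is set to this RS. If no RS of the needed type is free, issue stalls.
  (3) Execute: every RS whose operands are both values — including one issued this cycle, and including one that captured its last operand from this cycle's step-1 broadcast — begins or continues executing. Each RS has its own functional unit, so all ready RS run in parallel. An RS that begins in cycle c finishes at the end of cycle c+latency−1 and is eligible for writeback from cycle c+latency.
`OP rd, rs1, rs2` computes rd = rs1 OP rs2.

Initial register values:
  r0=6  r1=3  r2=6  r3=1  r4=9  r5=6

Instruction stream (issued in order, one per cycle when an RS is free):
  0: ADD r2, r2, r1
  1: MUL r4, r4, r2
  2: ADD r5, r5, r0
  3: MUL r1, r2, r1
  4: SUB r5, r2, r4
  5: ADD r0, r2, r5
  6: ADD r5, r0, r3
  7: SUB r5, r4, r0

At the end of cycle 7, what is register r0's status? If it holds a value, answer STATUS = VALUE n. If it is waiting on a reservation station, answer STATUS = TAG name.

STATUS = TAG Add2

cycle 1: issue ADD r2<-Add1 // r0:6,r1:3,r2:Add1,r3:1,r4:9,r5:6
cycle 2: issue MUL r4<-Mul1 // r0:6,r1:3,r2:Add1,r3:1,r4:Mul1,r5:6
cycle 3: CDB Add1=9; issue ADD r5<-Add1 // r0:6,r1:3,r2:9,r3:1,r4:Mul1,r5:Add1
cycle 4: issue MUL r1<-Mul2 // r0:6,r1:Mul2,r2:9,r3:1,r4:Mul1,r5:Add1
cycle 5: CDB Add1=12; issue SUB r5<-Add1 // r0:6,r1:Mul2,r2:9,r3:1,r4:Mul1,r5:Add1
cycle 6: issue ADD r0<-Add2 // r0:Add2,r1:Mul2,r2:9,r3:1,r4:Mul1,r5:Add1
cycle 7: CDB Mul1=81; issue ADD r5<-Add3 // r0:Add2,r1:Mul2,r2:9,r3:1,r4:81,r5:Add3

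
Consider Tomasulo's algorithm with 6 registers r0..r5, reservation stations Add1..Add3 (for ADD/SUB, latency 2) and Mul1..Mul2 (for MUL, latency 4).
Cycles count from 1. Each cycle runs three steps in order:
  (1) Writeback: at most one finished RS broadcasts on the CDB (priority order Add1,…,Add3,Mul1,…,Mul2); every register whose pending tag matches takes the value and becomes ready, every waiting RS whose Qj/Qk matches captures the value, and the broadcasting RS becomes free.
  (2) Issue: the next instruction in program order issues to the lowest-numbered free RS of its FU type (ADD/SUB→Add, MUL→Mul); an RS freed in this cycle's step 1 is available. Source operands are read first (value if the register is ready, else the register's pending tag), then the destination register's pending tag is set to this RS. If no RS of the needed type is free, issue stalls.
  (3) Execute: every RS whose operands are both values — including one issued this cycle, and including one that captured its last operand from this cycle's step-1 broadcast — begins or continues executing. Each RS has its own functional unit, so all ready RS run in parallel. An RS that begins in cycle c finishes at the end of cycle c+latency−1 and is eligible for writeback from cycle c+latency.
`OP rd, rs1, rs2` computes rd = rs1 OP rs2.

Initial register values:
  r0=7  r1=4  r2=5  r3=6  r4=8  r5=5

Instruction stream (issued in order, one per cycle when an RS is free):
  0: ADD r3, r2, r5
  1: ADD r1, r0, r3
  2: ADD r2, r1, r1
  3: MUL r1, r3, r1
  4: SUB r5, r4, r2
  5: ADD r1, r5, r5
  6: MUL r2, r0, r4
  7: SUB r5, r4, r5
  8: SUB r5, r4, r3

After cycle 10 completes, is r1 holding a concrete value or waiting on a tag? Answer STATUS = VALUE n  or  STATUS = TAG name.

STATUS = TAG Add3

cycle 1: issue ADD r3<-Add1 // r0:7,r1:4,r2:5,r3:Add1,r4:8,r5:5
cycle 2: issue ADD r1<-Add2 // r0:7,r1:Add2,r2:5,r3:Add1,r4:8,r5:5
cycle 3: CDB Add1=10; issue ADD r2<-Add1 // r0:7,r1:Add2,r2:Add1,r3:10,r4:8,r5:5
cycle 4: issue MUL r1<-Mul1 // r0:7,r1:Mul1,r2:Add1,r3:10,r4:8,r5:5
cycle 5: CDB Add2=17; issue SUB r5<-Add2 // r0:7,r1:Mul1,r2:Add1,r3:10,r4:8,r5:Add2
cycle 6: issue ADD r1<-Add3 // r0:7,r1:Add3,r2:Add1,r3:10,r4:8,r5:Add2
cycle 7: CDB Add1=34; issue MUL r2<-Mul2 // r0:7,r1:Add3,r2:Mul2,r3:10,r4:8,r5:Add2
cycle 8: issue SUB r5<-Add1 // r0:7,r1:Add3,r2:Mul2,r3:10,r4:8,r5:Add1
cycle 9: CDB Add2=-26; issue SUB r5<-Add2 // r0:7,r1:Add3,r2:Mul2,r3:10,r4:8,r5:Add2
cycle 10: CDB Mul1=170 // r0:7,r1:Add3,r2:Mul2,r3:10,r4:8,r5:Add2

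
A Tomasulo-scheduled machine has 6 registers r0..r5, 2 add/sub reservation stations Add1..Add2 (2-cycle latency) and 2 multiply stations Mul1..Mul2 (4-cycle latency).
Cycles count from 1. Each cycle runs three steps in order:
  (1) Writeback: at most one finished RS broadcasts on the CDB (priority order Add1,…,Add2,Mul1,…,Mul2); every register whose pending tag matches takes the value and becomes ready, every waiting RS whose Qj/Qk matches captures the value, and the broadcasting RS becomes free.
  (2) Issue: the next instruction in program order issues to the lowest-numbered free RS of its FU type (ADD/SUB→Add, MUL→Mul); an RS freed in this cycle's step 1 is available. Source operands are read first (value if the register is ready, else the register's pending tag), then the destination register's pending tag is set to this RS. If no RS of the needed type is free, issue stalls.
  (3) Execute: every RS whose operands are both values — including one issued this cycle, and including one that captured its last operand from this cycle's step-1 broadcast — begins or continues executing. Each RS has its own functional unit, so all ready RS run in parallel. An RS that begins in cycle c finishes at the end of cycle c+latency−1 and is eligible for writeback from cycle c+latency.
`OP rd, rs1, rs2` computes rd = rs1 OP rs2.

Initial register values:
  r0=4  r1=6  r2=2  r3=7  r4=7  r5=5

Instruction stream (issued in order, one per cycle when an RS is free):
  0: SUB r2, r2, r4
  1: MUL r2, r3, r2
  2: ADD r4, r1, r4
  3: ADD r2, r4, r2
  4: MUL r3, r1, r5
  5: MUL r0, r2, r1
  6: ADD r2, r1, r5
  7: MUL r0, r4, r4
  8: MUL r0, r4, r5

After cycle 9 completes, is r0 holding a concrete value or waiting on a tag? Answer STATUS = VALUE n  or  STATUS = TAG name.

cycle 1: issue SUB r2<-Add1 // r0:4,r1:6,r2:Add1,r3:7,r4:7,r5:5
cycle 2: issue MUL r2<-Mul1 // r0:4,r1:6,r2:Mul1,r3:7,r4:7,r5:5
cycle 3: CDB Add1=-5; issue ADD r4<-Add1 // r0:4,r1:6,r2:Mul1,r3:7,r4:Add1,r5:5
cycle 4: issue ADD r2<-Add2 // r0:4,r1:6,r2:Add2,r3:7,r4:Add1,r5:5
cycle 5: CDB Add1=13; issue MUL r3<-Mul2 // r0:4,r1:6,r2:Add2,r3:Mul2,r4:13,r5:5
cycle 6: stall // r0:4,r1:6,r2:Add2,r3:Mul2,r4:13,r5:5
cycle 7: CDB Mul1=-35; issue MUL r0<-Mul1 // r0:Mul1,r1:6,r2:Add2,r3:Mul2,r4:13,r5:5
cycle 8: issue ADD r2<-Add1 // r0:Mul1,r1:6,r2:Add1,r3:Mul2,r4:13,r5:5
cycle 9: CDB Add2=-22; stall // r0:Mul1,r1:6,r2:Add1,r3:Mul2,r4:13,r5:5

STATUS = TAG Mul1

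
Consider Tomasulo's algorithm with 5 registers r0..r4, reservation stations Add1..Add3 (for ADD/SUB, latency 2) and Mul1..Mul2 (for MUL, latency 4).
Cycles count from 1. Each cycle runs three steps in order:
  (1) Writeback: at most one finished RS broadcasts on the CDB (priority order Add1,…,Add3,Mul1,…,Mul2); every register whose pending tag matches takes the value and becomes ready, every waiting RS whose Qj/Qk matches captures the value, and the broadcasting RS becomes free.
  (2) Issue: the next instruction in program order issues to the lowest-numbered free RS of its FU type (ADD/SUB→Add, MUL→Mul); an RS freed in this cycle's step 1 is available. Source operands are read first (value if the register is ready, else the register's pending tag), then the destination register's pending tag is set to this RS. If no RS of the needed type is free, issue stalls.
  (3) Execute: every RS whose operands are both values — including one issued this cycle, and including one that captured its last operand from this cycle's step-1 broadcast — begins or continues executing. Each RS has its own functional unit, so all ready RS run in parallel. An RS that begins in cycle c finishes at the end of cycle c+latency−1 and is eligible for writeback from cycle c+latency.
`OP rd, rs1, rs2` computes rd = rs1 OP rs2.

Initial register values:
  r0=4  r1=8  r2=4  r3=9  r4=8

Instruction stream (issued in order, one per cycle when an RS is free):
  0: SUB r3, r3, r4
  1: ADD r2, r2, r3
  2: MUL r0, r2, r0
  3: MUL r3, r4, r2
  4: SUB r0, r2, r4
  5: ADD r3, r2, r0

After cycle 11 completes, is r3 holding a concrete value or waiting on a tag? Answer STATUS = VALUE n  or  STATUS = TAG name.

c1: issue SUB r3<-Add1 | r0:4,r1:8,r2:4,r3:Add1,r4:8
c2: issue ADD r2<-Add2 | r0:4,r1:8,r2:Add2,r3:Add1,r4:8
c3: CDB Add1=1; issue MUL r0<-Mul1 | r0:Mul1,r1:8,r2:Add2,r3:1,r4:8
c4: issue MUL r3<-Mul2 | r0:Mul1,r1:8,r2:Add2,r3:Mul2,r4:8
c5: CDB Add2=5; issue SUB r0<-Add1 | r0:Add1,r1:8,r2:5,r3:Mul2,r4:8
c6: issue ADD r3<-Add2 | r0:Add1,r1:8,r2:5,r3:Add2,r4:8
c7: CDB Add1=-3 | r0:-3,r1:8,r2:5,r3:Add2,r4:8
c8: - | r0:-3,r1:8,r2:5,r3:Add2,r4:8
c9: CDB Add2=2 | r0:-3,r1:8,r2:5,r3:2,r4:8
c10: CDB Mul1=20 | r0:-3,r1:8,r2:5,r3:2,r4:8
c11: CDB Mul2=40 | r0:-3,r1:8,r2:5,r3:2,r4:8

STATUS = VALUE 2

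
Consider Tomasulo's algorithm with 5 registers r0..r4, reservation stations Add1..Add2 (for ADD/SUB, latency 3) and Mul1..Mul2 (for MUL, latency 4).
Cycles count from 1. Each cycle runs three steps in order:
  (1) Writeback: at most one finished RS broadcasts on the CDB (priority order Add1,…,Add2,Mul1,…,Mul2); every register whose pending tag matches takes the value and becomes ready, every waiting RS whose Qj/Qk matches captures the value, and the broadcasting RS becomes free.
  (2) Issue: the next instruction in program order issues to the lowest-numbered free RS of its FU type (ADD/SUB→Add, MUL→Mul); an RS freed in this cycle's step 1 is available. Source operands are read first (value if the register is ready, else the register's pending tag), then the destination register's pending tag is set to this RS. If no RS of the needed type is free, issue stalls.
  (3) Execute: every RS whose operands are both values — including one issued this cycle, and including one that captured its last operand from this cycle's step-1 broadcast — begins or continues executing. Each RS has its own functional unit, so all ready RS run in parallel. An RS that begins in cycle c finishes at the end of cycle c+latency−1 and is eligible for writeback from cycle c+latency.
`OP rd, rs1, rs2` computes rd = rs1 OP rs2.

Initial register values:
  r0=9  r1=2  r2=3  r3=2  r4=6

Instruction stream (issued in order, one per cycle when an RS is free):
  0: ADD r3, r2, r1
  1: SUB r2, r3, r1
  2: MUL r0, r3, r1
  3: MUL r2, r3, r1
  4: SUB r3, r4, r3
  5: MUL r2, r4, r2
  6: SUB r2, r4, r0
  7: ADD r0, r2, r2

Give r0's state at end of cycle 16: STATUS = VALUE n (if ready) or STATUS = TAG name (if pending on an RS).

  c1: issue ADD r3<-Add1  regs: r0:9,r1:2,r2:3,r3:Add1,r4:6
  c2: issue SUB r2<-Add2  regs: r0:9,r1:2,r2:Add2,r3:Add1,r4:6
  c3: issue MUL r0<-Mul1  regs: r0:Mul1,r1:2,r2:Add2,r3:Add1,r4:6
  c4: CDB Add1=5; issue MUL r2<-Mul2  regs: r0:Mul1,r1:2,r2:Mul2,r3:5,r4:6
  c5: issue SUB r3<-Add1  regs: r0:Mul1,r1:2,r2:Mul2,r3:Add1,r4:6
  c6: stall  regs: r0:Mul1,r1:2,r2:Mul2,r3:Add1,r4:6
  c7: CDB Add2=3; stall  regs: r0:Mul1,r1:2,r2:Mul2,r3:Add1,r4:6
  c8: CDB Add1=1; stall  regs: r0:Mul1,r1:2,r2:Mul2,r3:1,r4:6
  c9: CDB Mul1=10; issue MUL r2<-Mul1  regs: r0:10,r1:2,r2:Mul1,r3:1,r4:6
  c10: CDB Mul2=10; issue SUB r2<-Add1  regs: r0:10,r1:2,r2:Add1,r3:1,r4:6
  c11: issue ADD r0<-Add2  regs: r0:Add2,r1:2,r2:Add1,r3:1,r4:6
  c12: -  regs: r0:Add2,r1:2,r2:Add1,r3:1,r4:6
  c13: CDB Add1=-4  regs: r0:Add2,r1:2,r2:-4,r3:1,r4:6
  c14: CDB Mul1=60  regs: r0:Add2,r1:2,r2:-4,r3:1,r4:6
  c15: -  regs: r0:Add2,r1:2,r2:-4,r3:1,r4:6
  c16: CDB Add2=-8  regs: r0:-8,r1:2,r2:-4,r3:1,r4:6

STATUS = VALUE -8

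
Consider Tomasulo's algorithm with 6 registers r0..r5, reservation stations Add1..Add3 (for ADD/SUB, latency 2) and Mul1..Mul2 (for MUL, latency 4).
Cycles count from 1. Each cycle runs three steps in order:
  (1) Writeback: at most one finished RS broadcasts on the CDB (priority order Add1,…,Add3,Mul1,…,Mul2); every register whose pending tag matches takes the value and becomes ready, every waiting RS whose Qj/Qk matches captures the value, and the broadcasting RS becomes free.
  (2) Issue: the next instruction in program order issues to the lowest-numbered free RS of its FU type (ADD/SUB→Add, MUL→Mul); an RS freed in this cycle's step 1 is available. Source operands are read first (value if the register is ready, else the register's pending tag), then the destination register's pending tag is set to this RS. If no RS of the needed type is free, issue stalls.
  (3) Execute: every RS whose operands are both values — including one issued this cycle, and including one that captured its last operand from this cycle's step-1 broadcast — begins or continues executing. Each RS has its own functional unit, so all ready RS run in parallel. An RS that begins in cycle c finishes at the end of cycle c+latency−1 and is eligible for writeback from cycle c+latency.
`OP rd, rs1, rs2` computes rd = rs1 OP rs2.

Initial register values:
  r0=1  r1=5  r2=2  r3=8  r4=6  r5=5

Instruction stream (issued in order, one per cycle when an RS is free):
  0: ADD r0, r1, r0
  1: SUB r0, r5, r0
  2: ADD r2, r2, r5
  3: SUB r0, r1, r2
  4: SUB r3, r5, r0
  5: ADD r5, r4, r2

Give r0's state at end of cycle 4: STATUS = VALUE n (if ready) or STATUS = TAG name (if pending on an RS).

cycle 1: issue ADD r0<-Add1 // r0:Add1,r1:5,r2:2,r3:8,r4:6,r5:5
cycle 2: issue SUB r0<-Add2 // r0:Add2,r1:5,r2:2,r3:8,r4:6,r5:5
cycle 3: CDB Add1=6; issue ADD r2<-Add1 // r0:Add2,r1:5,r2:Add1,r3:8,r4:6,r5:5
cycle 4: issue SUB r0<-Add3 // r0:Add3,r1:5,r2:Add1,r3:8,r4:6,r5:5

STATUS = TAG Add3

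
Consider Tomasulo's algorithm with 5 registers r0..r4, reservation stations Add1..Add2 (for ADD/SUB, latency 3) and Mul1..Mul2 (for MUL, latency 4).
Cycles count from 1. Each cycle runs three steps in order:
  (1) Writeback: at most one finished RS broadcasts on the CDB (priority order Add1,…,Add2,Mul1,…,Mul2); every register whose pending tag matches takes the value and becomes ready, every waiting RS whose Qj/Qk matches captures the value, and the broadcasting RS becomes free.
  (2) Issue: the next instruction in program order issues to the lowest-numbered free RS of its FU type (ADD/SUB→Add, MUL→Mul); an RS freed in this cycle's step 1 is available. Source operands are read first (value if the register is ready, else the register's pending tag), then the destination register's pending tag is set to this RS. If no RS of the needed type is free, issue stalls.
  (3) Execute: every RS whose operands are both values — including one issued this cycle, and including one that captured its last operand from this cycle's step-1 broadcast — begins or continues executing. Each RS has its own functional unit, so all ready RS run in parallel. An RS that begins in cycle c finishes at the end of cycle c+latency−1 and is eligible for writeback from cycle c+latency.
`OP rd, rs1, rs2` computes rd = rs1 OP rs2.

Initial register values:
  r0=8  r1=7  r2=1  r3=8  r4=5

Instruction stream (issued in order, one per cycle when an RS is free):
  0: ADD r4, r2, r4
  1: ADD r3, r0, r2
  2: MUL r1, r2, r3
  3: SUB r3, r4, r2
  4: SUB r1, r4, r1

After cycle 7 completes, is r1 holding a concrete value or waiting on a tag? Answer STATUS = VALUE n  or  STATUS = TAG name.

c1: issue ADD r4<-Add1 | r0:8,r1:7,r2:1,r3:8,r4:Add1
c2: issue ADD r3<-Add2 | r0:8,r1:7,r2:1,r3:Add2,r4:Add1
c3: issue MUL r1<-Mul1 | r0:8,r1:Mul1,r2:1,r3:Add2,r4:Add1
c4: CDB Add1=6; issue SUB r3<-Add1 | r0:8,r1:Mul1,r2:1,r3:Add1,r4:6
c5: CDB Add2=9; issue SUB r1<-Add2 | r0:8,r1:Add2,r2:1,r3:Add1,r4:6
c6: - | r0:8,r1:Add2,r2:1,r3:Add1,r4:6
c7: CDB Add1=5 | r0:8,r1:Add2,r2:1,r3:5,r4:6

STATUS = TAG Add2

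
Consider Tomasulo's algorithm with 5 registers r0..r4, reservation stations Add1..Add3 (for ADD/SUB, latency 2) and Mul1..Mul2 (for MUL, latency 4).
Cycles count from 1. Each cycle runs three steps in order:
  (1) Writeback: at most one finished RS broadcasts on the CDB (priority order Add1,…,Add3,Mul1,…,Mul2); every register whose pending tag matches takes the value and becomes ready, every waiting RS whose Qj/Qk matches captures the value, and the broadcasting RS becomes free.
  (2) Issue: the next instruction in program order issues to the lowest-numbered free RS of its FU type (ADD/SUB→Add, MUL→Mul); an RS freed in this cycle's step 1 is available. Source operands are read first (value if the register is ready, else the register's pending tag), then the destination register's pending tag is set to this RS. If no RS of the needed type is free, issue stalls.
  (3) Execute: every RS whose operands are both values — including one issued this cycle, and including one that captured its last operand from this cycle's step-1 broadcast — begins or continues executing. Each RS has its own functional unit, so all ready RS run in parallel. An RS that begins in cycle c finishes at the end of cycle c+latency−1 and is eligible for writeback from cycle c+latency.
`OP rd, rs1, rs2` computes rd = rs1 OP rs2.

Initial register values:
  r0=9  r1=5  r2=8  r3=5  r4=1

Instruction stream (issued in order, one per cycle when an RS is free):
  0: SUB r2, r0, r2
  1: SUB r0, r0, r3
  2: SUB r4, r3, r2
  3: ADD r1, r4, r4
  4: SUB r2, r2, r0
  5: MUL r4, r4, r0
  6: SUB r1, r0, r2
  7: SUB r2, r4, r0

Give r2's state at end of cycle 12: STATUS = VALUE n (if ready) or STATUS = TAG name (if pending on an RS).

STATUS = VALUE 12

  c1: issue SUB r2<-Add1  regs: r0:9,r1:5,r2:Add1,r3:5,r4:1
  c2: issue SUB r0<-Add2  regs: r0:Add2,r1:5,r2:Add1,r3:5,r4:1
  c3: CDB Add1=1; issue SUB r4<-Add1  regs: r0:Add2,r1:5,r2:1,r3:5,r4:Add1
  c4: CDB Add2=4; issue ADD r1<-Add2  regs: r0:4,r1:Add2,r2:1,r3:5,r4:Add1
  c5: CDB Add1=4; issue SUB r2<-Add1  regs: r0:4,r1:Add2,r2:Add1,r3:5,r4:4
  c6: issue MUL r4<-Mul1  regs: r0:4,r1:Add2,r2:Add1,r3:5,r4:Mul1
  c7: CDB Add1=-3; issue SUB r1<-Add1  regs: r0:4,r1:Add1,r2:-3,r3:5,r4:Mul1
  c8: CDB Add2=8; issue SUB r2<-Add2  regs: r0:4,r1:Add1,r2:Add2,r3:5,r4:Mul1
  c9: CDB Add1=7  regs: r0:4,r1:7,r2:Add2,r3:5,r4:Mul1
  c10: CDB Mul1=16  regs: r0:4,r1:7,r2:Add2,r3:5,r4:16
  c11: -  regs: r0:4,r1:7,r2:Add2,r3:5,r4:16
  c12: CDB Add2=12  regs: r0:4,r1:7,r2:12,r3:5,r4:16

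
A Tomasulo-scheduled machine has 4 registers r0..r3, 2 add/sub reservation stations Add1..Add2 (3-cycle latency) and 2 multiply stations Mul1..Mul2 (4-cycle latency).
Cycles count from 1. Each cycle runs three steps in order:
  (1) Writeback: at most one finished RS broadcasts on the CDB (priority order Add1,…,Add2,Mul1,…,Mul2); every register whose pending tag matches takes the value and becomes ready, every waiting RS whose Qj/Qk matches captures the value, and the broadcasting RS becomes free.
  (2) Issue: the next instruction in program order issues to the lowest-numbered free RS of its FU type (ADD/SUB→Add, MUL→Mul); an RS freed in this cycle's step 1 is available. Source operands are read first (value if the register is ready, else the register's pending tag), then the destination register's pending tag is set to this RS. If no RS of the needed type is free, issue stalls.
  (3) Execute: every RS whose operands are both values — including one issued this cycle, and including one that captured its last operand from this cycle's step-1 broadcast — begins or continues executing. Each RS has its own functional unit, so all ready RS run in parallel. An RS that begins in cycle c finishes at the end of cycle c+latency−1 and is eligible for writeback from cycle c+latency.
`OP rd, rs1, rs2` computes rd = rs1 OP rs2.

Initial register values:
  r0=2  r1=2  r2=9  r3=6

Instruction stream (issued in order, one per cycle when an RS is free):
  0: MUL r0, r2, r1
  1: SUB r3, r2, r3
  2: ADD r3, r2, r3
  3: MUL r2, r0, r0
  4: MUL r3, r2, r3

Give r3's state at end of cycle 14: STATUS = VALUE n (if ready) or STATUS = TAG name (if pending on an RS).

STATUS = VALUE 3888

c1: issue MUL r0<-Mul1 | r0:Mul1,r1:2,r2:9,r3:6
c2: issue SUB r3<-Add1 | r0:Mul1,r1:2,r2:9,r3:Add1
c3: issue ADD r3<-Add2 | r0:Mul1,r1:2,r2:9,r3:Add2
c4: issue MUL r2<-Mul2 | r0:Mul1,r1:2,r2:Mul2,r3:Add2
c5: CDB Add1=3; stall | r0:Mul1,r1:2,r2:Mul2,r3:Add2
c6: CDB Mul1=18; issue MUL r3<-Mul1 | r0:18,r1:2,r2:Mul2,r3:Mul1
c7: - | r0:18,r1:2,r2:Mul2,r3:Mul1
c8: CDB Add2=12 | r0:18,r1:2,r2:Mul2,r3:Mul1
c9: - | r0:18,r1:2,r2:Mul2,r3:Mul1
c10: CDB Mul2=324 | r0:18,r1:2,r2:324,r3:Mul1
c11: - | r0:18,r1:2,r2:324,r3:Mul1
c12: - | r0:18,r1:2,r2:324,r3:Mul1
c13: - | r0:18,r1:2,r2:324,r3:Mul1
c14: CDB Mul1=3888 | r0:18,r1:2,r2:324,r3:3888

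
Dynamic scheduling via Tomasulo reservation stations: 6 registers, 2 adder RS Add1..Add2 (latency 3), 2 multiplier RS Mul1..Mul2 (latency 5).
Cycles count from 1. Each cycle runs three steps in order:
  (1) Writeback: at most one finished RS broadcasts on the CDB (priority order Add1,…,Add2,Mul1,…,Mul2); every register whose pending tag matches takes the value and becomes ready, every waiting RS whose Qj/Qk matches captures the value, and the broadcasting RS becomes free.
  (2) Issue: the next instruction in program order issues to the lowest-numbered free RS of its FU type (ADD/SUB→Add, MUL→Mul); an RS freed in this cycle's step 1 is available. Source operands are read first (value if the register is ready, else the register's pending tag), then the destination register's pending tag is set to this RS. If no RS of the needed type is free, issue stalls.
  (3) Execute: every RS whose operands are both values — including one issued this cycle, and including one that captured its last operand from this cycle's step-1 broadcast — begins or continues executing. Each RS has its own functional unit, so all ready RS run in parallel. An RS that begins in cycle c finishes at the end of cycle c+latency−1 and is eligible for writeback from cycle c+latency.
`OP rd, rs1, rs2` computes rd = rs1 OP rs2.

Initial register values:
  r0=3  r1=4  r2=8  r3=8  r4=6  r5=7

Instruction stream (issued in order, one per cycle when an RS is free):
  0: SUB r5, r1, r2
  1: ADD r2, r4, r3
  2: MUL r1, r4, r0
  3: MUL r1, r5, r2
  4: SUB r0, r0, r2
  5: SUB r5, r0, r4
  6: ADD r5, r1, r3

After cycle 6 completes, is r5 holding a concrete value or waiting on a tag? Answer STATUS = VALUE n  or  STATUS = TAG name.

cycle 1: issue SUB r5<-Add1 // r0:3,r1:4,r2:8,r3:8,r4:6,r5:Add1
cycle 2: issue ADD r2<-Add2 // r0:3,r1:4,r2:Add2,r3:8,r4:6,r5:Add1
cycle 3: issue MUL r1<-Mul1 // r0:3,r1:Mul1,r2:Add2,r3:8,r4:6,r5:Add1
cycle 4: CDB Add1=-4; issue MUL r1<-Mul2 // r0:3,r1:Mul2,r2:Add2,r3:8,r4:6,r5:-4
cycle 5: CDB Add2=14; issue SUB r0<-Add1 // r0:Add1,r1:Mul2,r2:14,r3:8,r4:6,r5:-4
cycle 6: issue SUB r5<-Add2 // r0:Add1,r1:Mul2,r2:14,r3:8,r4:6,r5:Add2

STATUS = TAG Add2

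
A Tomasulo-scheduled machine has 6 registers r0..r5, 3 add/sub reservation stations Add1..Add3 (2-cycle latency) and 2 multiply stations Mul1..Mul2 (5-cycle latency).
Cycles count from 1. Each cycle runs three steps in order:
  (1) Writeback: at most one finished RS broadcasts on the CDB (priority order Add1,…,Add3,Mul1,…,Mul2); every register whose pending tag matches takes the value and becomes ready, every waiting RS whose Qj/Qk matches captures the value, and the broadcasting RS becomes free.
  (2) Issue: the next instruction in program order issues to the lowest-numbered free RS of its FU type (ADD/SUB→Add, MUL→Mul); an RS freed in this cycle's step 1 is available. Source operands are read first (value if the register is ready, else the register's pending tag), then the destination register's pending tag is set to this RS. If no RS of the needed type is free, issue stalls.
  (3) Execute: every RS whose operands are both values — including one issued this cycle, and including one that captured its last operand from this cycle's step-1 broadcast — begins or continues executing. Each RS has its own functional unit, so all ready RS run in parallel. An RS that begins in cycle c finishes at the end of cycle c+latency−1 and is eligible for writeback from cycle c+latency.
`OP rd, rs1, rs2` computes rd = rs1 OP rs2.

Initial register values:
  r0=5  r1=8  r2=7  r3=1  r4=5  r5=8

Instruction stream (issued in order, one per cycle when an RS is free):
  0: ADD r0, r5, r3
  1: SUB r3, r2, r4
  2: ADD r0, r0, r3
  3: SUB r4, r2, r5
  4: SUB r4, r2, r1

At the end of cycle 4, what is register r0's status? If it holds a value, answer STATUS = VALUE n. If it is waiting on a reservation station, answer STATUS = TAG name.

cycle 1: issue ADD r0<-Add1 // r0:Add1,r1:8,r2:7,r3:1,r4:5,r5:8
cycle 2: issue SUB r3<-Add2 // r0:Add1,r1:8,r2:7,r3:Add2,r4:5,r5:8
cycle 3: CDB Add1=9; issue ADD r0<-Add1 // r0:Add1,r1:8,r2:7,r3:Add2,r4:5,r5:8
cycle 4: CDB Add2=2; issue SUB r4<-Add2 // r0:Add1,r1:8,r2:7,r3:2,r4:Add2,r5:8

STATUS = TAG Add1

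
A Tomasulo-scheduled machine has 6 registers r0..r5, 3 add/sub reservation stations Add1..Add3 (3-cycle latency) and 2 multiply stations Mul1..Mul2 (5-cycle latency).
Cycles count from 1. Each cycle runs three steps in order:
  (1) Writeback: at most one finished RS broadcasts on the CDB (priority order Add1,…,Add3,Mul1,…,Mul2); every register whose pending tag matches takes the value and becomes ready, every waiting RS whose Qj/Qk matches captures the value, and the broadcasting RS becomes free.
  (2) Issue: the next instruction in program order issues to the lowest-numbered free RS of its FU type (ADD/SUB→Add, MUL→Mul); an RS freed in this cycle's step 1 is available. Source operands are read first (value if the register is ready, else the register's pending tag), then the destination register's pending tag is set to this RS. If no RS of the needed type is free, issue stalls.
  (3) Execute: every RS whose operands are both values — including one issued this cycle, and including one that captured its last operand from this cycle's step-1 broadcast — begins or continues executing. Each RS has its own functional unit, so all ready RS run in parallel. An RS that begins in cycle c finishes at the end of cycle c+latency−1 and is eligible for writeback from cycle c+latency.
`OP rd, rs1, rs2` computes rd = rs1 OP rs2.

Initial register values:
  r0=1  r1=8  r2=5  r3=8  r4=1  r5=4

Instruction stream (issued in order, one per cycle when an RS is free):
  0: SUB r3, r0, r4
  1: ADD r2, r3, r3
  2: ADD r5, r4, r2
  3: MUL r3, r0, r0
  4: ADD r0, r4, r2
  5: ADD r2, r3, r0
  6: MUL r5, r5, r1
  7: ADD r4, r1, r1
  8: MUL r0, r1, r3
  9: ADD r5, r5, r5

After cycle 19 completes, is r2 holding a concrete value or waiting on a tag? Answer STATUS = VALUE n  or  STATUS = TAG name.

STATUS = VALUE 2

cycle 1: issue SUB r3<-Add1 // r0:1,r1:8,r2:5,r3:Add1,r4:1,r5:4
cycle 2: issue ADD r2<-Add2 // r0:1,r1:8,r2:Add2,r3:Add1,r4:1,r5:4
cycle 3: issue ADD r5<-Add3 // r0:1,r1:8,r2:Add2,r3:Add1,r4:1,r5:Add3
cycle 4: CDB Add1=0; issue MUL r3<-Mul1 // r0:1,r1:8,r2:Add2,r3:Mul1,r4:1,r5:Add3
cycle 5: issue ADD r0<-Add1 // r0:Add1,r1:8,r2:Add2,r3:Mul1,r4:1,r5:Add3
cycle 6: stall // r0:Add1,r1:8,r2:Add2,r3:Mul1,r4:1,r5:Add3
cycle 7: CDB Add2=0; issue ADD r2<-Add2 // r0:Add1,r1:8,r2:Add2,r3:Mul1,r4:1,r5:Add3
cycle 8: issue MUL r5<-Mul2 // r0:Add1,r1:8,r2:Add2,r3:Mul1,r4:1,r5:Mul2
cycle 9: CDB Mul1=1; stall // r0:Add1,r1:8,r2:Add2,r3:1,r4:1,r5:Mul2
cycle 10: CDB Add1=1; issue ADD r4<-Add1 // r0:1,r1:8,r2:Add2,r3:1,r4:Add1,r5:Mul2
cycle 11: CDB Add3=1; issue MUL r0<-Mul1 // r0:Mul1,r1:8,r2:Add2,r3:1,r4:Add1,r5:Mul2
cycle 12: issue ADD r5<-Add3 // r0:Mul1,r1:8,r2:Add2,r3:1,r4:Add1,r5:Add3
cycle 13: CDB Add1=16 // r0:Mul1,r1:8,r2:Add2,r3:1,r4:16,r5:Add3
cycle 14: CDB Add2=2 // r0:Mul1,r1:8,r2:2,r3:1,r4:16,r5:Add3
cycle 15: - // r0:Mul1,r1:8,r2:2,r3:1,r4:16,r5:Add3
cycle 16: CDB Mul1=8 // r0:8,r1:8,r2:2,r3:1,r4:16,r5:Add3
cycle 17: CDB Mul2=8 // r0:8,r1:8,r2:2,r3:1,r4:16,r5:Add3
cycle 18: - // r0:8,r1:8,r2:2,r3:1,r4:16,r5:Add3
cycle 19: - // r0:8,r1:8,r2:2,r3:1,r4:16,r5:Add3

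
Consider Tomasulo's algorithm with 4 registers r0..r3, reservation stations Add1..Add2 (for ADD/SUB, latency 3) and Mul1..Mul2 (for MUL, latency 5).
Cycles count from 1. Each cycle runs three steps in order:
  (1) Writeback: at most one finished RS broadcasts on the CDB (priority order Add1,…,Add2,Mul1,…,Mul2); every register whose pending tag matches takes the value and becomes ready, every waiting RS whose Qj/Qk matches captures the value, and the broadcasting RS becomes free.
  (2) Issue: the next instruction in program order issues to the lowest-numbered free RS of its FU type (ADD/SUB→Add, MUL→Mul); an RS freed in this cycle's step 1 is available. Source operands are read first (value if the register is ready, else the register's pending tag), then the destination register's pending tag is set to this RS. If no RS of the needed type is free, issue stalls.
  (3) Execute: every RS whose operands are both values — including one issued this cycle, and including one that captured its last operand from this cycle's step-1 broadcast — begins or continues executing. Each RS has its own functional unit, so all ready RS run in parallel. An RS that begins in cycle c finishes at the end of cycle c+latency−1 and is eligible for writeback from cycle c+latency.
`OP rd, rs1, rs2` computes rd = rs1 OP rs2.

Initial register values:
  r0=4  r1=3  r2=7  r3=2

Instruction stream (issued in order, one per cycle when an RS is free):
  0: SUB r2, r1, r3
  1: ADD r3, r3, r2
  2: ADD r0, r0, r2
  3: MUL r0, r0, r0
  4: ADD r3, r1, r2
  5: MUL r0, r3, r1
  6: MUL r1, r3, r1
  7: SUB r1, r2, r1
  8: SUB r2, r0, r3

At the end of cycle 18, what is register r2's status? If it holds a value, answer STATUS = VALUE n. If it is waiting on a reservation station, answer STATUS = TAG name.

STATUS = VALUE 8

  c1: issue SUB r2<-Add1  regs: r0:4,r1:3,r2:Add1,r3:2
  c2: issue ADD r3<-Add2  regs: r0:4,r1:3,r2:Add1,r3:Add2
  c3: stall  regs: r0:4,r1:3,r2:Add1,r3:Add2
  c4: CDB Add1=1; issue ADD r0<-Add1  regs: r0:Add1,r1:3,r2:1,r3:Add2
  c5: issue MUL r0<-Mul1  regs: r0:Mul1,r1:3,r2:1,r3:Add2
  c6: stall  regs: r0:Mul1,r1:3,r2:1,r3:Add2
  c7: CDB Add1=5; issue ADD r3<-Add1  regs: r0:Mul1,r1:3,r2:1,r3:Add1
  c8: CDB Add2=3; issue MUL r0<-Mul2  regs: r0:Mul2,r1:3,r2:1,r3:Add1
  c9: stall  regs: r0:Mul2,r1:3,r2:1,r3:Add1
  c10: CDB Add1=4; stall  regs: r0:Mul2,r1:3,r2:1,r3:4
  c11: stall  regs: r0:Mul2,r1:3,r2:1,r3:4
  c12: CDB Mul1=25; issue MUL r1<-Mul1  regs: r0:Mul2,r1:Mul1,r2:1,r3:4
  c13: issue SUB r1<-Add1  regs: r0:Mul2,r1:Add1,r2:1,r3:4
  c14: issue SUB r2<-Add2  regs: r0:Mul2,r1:Add1,r2:Add2,r3:4
  c15: CDB Mul2=12  regs: r0:12,r1:Add1,r2:Add2,r3:4
  c16: -  regs: r0:12,r1:Add1,r2:Add2,r3:4
  c17: CDB Mul1=12  regs: r0:12,r1:Add1,r2:Add2,r3:4
  c18: CDB Add2=8  regs: r0:12,r1:Add1,r2:8,r3:4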